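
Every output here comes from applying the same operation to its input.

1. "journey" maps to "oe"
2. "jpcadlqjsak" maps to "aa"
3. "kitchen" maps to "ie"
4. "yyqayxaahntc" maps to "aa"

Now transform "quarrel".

The rule is to keep every other character starting from the second (positions 2nd, 4th, 6th, ...), then keep only the vowels.
Applying both steps to "quarrel": "ure", then "ue".

ue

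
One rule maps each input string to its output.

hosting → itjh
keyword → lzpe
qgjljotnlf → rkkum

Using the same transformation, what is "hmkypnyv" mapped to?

Looking at the pairs, the operation is to keep every other character starting from the first (positions 1st, 3rd, 5th, ...), then shift every letter 1 place forward in the alphabet (wrapping around).
"hmkypnyv" → "hkpy" → "ilqz".

ilqz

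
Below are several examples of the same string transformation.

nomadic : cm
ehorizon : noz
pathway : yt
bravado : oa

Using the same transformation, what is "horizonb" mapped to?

Looking at the pairs, the operation is to move the last 2 characters to the front (rotate right by 2), then keep one character in every 3, starting at position 2 (positions 2nd, 5th, 8th, ...).
"horizonb" → "bro".

bro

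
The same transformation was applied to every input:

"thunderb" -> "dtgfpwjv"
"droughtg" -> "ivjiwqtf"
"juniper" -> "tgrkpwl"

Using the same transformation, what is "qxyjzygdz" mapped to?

bfiablazs

What's happening: shift every letter 2 places forward in the alphabet (wrapping around), then reverse the string.
For "qxyjzygdz", step one produces "szalbaifb"; step two turns that into "bfiablazs".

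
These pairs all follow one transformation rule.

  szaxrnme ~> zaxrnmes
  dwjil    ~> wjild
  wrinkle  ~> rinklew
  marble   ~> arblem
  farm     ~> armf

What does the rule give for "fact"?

actf

The pattern: move the first character to the end.
On "fact" that produces "actf".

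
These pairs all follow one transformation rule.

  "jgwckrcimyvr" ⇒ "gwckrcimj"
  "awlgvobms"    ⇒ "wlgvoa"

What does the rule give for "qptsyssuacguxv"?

The transformation: delete the last 3 characters, then move the first character to the end.
On "qptsyssuacguxv": the first step gives "qptsyssuacg", and the second then gives "ptsyssuacgq".

ptsyssuacgq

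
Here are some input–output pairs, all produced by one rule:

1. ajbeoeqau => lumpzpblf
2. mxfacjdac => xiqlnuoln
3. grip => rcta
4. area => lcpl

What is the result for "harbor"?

The rule is to shift every letter 11 places forward in the alphabet (wrapping around).
On "harbor" that produces "slcmzc".

slcmzc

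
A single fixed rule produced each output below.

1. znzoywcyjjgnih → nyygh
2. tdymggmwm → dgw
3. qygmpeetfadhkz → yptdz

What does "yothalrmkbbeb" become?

The transformation: keep one character in every 3, starting at position 2 (positions 2nd, 5th, 8th, ...).
"yothalrmkbbeb" → "oamb".

oamb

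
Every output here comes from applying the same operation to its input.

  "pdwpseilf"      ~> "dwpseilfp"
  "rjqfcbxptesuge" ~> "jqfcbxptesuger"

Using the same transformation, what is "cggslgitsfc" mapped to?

The pattern: move the first character to the end.
"cggslgitsfc" → "ggslgitsfcc".

ggslgitsfcc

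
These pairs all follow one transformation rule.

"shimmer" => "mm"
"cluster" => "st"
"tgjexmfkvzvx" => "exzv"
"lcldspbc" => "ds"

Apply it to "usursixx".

rs

Looking at the pairs, the operation is to swap each adjacent pair of characters (1↔2, 3↔4, ...), then keep one character in every 3, starting at position 3 (positions 3rd, 6th, 9th, ...).
Starting from "usursixx": after the first operation, "suruisxx"; after the second, "rs".
(Check on "tgjexmfkvzvx": → "gtejmxkfzvxv" → "exzv" ✓)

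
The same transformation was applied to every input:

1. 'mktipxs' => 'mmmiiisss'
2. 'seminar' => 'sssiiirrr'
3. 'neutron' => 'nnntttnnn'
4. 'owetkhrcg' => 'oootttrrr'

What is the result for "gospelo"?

The transformation: keep one character in every 3, starting at position 1 (positions 1st, 4th, 7th, ...), then repeat every character 3 times.
Starting from "gospelo": after the first operation, "gpo"; after the second, "gggpppooo".

gggpppooo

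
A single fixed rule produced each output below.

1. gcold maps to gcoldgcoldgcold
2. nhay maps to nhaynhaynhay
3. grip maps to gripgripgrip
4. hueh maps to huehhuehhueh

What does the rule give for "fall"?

In each case the input is transformed by: write the whole string 3 times in a row.
On "fall" that produces "fallfallfall".

fallfallfall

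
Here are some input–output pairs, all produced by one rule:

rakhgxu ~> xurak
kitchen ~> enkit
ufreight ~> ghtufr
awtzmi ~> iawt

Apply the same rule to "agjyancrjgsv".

The rule is to move the first 3 characters to the end (rotate left by 3), then delete the first 2 characters.
Applying both steps to "agjyancrjgsv": "yancrjgsvagj", then "ncrjgsvagj".

ncrjgsvagj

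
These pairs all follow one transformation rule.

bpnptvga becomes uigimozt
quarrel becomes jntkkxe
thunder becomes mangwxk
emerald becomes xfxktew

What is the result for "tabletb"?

The rule is to shift every letter 7 places backward in the alphabet (wrapping around).
For "tabletb" the result is "mtuexmu".

mtuexmu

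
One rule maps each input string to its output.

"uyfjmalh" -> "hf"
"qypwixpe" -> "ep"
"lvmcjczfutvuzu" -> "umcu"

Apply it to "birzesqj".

jr

Looking at the pairs, the operation is to move the last 3 characters to the front (rotate right by 3), then keep one character in every 3, starting at position 3 (positions 3rd, 6th, 9th, ...).
Working it through for "birzesqj": intermediate "sqjbirze", final "jr".
(Check on "qypwixpe": → "xpeqypwi" → "ep" ✓)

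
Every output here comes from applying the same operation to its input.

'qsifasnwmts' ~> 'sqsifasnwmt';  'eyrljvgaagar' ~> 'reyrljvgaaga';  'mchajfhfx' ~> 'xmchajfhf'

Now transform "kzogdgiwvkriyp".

pkzogdgiwvkriy

In each case the input is transformed by: move the last character to the front.
Doing the same to "kzogdgiwvkriyp": "pkzogdgiwvkriy".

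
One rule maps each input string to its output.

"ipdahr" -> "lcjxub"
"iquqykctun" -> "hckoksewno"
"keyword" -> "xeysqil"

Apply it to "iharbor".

The transformation: move the last character to the front, then shift every letter 6 places backward in the alphabet (wrapping around).
Doing the same to "iharbor": "lcbulvi".

lcbulvi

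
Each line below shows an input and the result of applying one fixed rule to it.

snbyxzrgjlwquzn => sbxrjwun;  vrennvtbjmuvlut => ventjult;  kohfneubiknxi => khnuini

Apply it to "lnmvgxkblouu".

Looking at the pairs, the operation is to keep every other character starting from the first (positions 1st, 3rd, 5th, ...).
So "lnmvgxkblouu" becomes "lmgklu".

lmgklu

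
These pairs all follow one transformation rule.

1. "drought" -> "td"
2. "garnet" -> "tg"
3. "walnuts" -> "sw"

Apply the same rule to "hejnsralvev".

The pattern: move the last character to the front, then keep only the first 2 characters.
"hejnsralvev" → "vhejnsralve" → "vh".
(Check on "walnuts": → "swalnut" → "sw" ✓)

vh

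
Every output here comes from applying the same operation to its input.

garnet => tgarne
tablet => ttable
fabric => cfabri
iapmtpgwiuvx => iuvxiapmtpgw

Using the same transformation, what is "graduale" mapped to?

legradua

Rule — move the first 2 characters to the end (rotate left by 2), then swap the front and back halves of the string.
So "graduale" becomes "legradua".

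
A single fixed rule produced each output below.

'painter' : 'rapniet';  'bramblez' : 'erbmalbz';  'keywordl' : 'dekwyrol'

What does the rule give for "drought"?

The pattern: swap each adjacent pair of characters (1↔2, 3↔4, ...), then move the last character to the front.
On "drought": the first step gives "rduohgt", and the second then gives "trduohg".
(Check on "painter": → "apnietr" → "rapniet" ✓)

trduohg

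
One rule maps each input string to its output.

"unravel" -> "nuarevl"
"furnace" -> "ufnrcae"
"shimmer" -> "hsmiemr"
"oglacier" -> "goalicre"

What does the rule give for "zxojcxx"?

xzjoxcx

In each case the input is transformed by: swap each adjacent pair of characters (1↔2, 3↔4, ...).
Applying that to "zxojcxx" gives "xzjoxcx".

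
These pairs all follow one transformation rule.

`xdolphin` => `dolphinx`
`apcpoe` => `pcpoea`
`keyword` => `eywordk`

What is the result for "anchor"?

nchora

The pattern: move the first character to the end.
"anchor" → "nchora".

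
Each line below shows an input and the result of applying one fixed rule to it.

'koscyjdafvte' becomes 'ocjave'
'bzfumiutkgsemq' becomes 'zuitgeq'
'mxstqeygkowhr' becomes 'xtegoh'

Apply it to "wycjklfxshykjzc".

Each output is the input with this applied: keep every other character starting from the second (positions 2nd, 4th, 6th, ...).
For "wycjklfxshykjzc" the result is "yjlxhkz".

yjlxhkz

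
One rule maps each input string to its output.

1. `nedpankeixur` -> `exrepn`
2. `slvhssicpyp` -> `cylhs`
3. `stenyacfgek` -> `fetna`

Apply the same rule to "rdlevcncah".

The rule is to keep every other character starting from the second (positions 2nd, 4th, 6th, ...), then move the first 3 characters to the end (rotate left by 3).
For "rdlevcncah", step one produces "decch"; step two turns that into "chdec".

chdec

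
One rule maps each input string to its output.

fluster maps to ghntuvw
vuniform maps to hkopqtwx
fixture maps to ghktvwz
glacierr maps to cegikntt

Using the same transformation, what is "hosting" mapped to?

ijkpquv

Looking at the pairs, the operation is to shift every letter 2 places forward in the alphabet (wrapping around), then sort the characters into alphabetical order.
For "hosting", step one produces "jquvkpi"; step two turns that into "ijkpquv".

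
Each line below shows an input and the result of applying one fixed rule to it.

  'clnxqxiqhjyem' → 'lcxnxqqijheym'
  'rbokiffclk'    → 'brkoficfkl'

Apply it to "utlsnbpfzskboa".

tuslbnfpszbkao

What's happening: swap each adjacent pair of characters (1↔2, 3↔4, ...).
For "utlsnbpfzskboa" the result is "tuslbnfpszbkao".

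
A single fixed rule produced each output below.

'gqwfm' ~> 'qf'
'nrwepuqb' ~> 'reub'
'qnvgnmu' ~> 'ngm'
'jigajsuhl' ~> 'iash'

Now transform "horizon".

oio

Each output is the input with this applied: keep every other character starting from the second (positions 2nd, 4th, 6th, ...).
So "horizon" becomes "oio".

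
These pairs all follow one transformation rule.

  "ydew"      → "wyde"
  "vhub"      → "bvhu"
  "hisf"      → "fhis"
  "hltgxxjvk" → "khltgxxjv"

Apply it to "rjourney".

Each output is the input with this applied: move the last character to the front.
For "rjourney" the result is "yrjourne".

yrjourne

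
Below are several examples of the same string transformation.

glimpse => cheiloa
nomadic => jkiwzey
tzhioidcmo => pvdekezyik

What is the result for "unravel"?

Looking at the pairs, the operation is to shift every letter 4 places backward in the alphabet (wrapping around).
"unravel" → "qjnwrah".

qjnwrah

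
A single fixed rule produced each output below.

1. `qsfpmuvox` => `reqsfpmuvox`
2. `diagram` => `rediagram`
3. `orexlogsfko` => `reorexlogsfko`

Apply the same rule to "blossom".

In each case the input is transformed by: prepend "re".
On "blossom" that produces "reblossom".

reblossom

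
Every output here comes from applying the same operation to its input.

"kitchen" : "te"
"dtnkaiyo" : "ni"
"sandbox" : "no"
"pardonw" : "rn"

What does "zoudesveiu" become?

Rule — keep one character in every 3, starting at position 3 (positions 3rd, 6th, 9th, ...).
Doing the same to "zoudesveiu": "usi".

usi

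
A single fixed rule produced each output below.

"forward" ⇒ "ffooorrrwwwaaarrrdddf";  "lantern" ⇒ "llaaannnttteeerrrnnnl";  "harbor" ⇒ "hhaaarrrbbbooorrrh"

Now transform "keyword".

kkeeeyyywwwooorrrdddk

In each case the input is transformed by: repeat every character 3 times, then move the first character to the end.
On "keyword": the first step gives "kkkeeeyyywwwooorrrddd", and the second then gives "kkeeeyyywwwooorrrdddk".
(Check on "forward": → "fffooorrrwwwaaarrrddd" → "ffooorrrwwwaaarrrdddf" ✓)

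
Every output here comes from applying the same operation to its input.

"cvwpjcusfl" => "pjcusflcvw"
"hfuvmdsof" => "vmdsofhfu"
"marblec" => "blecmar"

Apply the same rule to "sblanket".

anketsbl

Looking at the pairs, the operation is to move the first 3 characters to the end (rotate left by 3).
For "sblanket" the result is "anketsbl".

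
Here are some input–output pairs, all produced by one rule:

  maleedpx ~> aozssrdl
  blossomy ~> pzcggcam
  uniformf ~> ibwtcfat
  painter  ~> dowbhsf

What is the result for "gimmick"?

uwaawqy

What's happening: shift every letter 12 places backward in the alphabet (wrapping around).
Applying that to "gimmick" gives "uwaawqy".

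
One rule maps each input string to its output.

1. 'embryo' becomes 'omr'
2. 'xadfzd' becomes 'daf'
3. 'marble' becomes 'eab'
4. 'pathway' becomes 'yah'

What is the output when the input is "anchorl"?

Rule — move the last 2 characters to the front (rotate right by 2), then keep every other character starting from the second (positions 2nd, 4th, 6th, ...).
Applying that to "anchorl" gives "lnh".

lnh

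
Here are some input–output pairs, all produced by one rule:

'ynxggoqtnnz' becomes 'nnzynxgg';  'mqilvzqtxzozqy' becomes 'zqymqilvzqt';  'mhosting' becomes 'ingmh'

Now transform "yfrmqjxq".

jxqyf

Looking at the pairs, the operation is to move the last 3 characters to the front (rotate right by 3), then delete the last 3 characters.
"yfrmqjxq" → "jxqyfrmq" → "jxqyf".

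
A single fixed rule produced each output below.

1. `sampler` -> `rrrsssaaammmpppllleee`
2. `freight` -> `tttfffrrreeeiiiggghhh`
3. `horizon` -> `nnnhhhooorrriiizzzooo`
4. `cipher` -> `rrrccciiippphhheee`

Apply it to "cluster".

Each output is the input with this applied: move the last character to the front, then repeat every character 3 times.
Working it through for "cluster": intermediate "rcluste", final "rrrcccllluuusssttteee".
(Check on "horizon": → "nhorizo" → "nnnhhhooorrriiizzzooo" ✓)

rrrcccllluuusssttteee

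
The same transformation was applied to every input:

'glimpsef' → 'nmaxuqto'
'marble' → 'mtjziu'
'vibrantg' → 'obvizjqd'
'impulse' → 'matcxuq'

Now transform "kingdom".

Rule — shift every letter 8 places forward in the alphabet (wrapping around), then reverse the string.
"kingdom" → "sqvolwu" → "uwlovqs".

uwlovqs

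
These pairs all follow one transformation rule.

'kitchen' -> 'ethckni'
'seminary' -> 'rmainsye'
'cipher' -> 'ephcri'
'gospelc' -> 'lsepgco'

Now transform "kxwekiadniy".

iwnedkaikyx

The rule is to take characters alternately from the front and the back (1st, last, 2nd, 2nd-last, ...), then move the first 3 characters to the end (rotate left by 3).
So "kxwekiadniy" becomes "iwnedkaikyx".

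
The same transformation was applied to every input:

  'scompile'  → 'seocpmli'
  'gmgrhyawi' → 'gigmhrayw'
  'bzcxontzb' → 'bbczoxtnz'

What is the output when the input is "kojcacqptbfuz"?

In each case the input is transformed by: move the last character to the front, then swap each adjacent pair of characters (1↔2, 3↔4, ...).
Applying both steps to "kojcacqptbfuz": "zkojcacqptbfu", then "kzjoacqctpfbu".
(Check on "bzcxontzb": → "bbzcxontz" → "bbczoxtnz" ✓)

kzjoacqctpfbu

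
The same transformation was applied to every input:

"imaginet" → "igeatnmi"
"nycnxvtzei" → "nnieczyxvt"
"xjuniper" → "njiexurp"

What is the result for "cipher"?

hecrpi

In each case the input is transformed by: sort the characters into reverse alphabetical order, then swap the front and back halves of the string.
Starting from "cipher": after the first operation, "rpihec"; after the second, "hecrpi".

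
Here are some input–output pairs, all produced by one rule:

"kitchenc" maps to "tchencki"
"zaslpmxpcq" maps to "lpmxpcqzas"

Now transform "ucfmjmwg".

The transformation: move the last 2 characters to the front (rotate right by 2), then swap the front and back halves of the string.
On "ucfmjmwg": the first step gives "wgucfmjm", and the second then gives "fmjmwguc".
(Check on "zaslpmxpcq": → "cqzaslpmxp" → "lpmxpcqzas" ✓)

fmjmwguc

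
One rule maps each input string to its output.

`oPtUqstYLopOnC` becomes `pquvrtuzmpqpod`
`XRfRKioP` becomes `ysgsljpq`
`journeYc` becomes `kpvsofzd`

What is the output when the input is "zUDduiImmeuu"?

The pattern: shift every letter 1 place forward in the alphabet (wrapping around), then convert every letter to lowercase.
Starting from "zUDduiImmeuu": after the first operation, "aVEevjJnnfvv"; after the second, "aveevjjnnfvv".

aveevjjnnfvv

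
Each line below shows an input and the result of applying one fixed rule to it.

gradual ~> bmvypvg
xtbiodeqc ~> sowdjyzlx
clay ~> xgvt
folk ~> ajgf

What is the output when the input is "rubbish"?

The pattern: shift every letter 5 places backward in the alphabet (wrapping around).
Applying that to "rubbish" gives "mpwwdnc".

mpwwdnc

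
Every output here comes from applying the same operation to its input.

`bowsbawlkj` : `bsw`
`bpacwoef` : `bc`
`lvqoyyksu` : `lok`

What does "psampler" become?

The pattern: move the last 2 characters to the front (rotate right by 2), then keep one character in every 3, starting at position 3 (positions 3rd, 6th, 9th, ...).
"psampler" → "erpsampl" → "pm".

pm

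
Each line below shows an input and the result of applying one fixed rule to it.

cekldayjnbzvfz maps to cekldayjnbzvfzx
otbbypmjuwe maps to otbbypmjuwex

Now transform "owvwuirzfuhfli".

owvwuirzfuhflix

The transformation: append "x".
For "owvwuirzfuhfli" the result is "owvwuirzfuhflix".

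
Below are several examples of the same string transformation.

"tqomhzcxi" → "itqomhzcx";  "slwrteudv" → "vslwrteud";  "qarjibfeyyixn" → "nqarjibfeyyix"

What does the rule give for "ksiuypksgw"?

What's happening: move the last character to the front.
Doing the same to "ksiuypksgw": "wksiuypksg".

wksiuypksg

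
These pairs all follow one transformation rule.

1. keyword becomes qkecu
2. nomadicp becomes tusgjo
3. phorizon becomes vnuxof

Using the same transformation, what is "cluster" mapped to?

The pattern: delete the last 2 characters, then shift every letter 6 places forward in the alphabet (wrapping around).
"cluster" → "clust" → "irayz".

irayz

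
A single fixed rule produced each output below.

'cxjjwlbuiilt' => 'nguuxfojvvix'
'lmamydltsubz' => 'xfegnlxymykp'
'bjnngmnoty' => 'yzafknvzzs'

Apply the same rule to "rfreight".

Rule — shift every letter 12 places forward in the alphabet (wrapping around), then swap the front and back halves of the string.
Working it through for "rfreight": intermediate "drdqustf", final "ustfdrdq".

ustfdrdq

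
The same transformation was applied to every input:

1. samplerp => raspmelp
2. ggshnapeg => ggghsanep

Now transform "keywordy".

In each case the input is transformed by: swap each adjacent pair of characters (1↔2, 3↔4, ...), then move the last character to the front.
Working it through for "keywordy": intermediate "ekwyroyd", final "dekwyroy".

dekwyroy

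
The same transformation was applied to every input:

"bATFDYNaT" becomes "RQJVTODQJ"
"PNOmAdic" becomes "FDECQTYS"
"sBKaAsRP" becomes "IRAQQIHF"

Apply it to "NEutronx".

Each output is the input with this applied: shift every letter 10 places backward in the alphabet (wrapping around), then convert every letter to uppercase.
On "NEutronx": the first step gives "DUkjhedn", and the second then gives "DUKJHEDN".
(Check on "PNOmAdic": → "FDEcQtys" → "FDECQTYS" ✓)

DUKJHEDN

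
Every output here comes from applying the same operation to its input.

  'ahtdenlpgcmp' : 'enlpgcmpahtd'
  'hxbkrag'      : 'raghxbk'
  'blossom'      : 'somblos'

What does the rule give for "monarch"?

In each case the input is transformed by: move the first 3 characters to the end (rotate left by 3), then move the first character to the end.
Applying both steps to "monarch": "archmon", then "rchmona".

rchmona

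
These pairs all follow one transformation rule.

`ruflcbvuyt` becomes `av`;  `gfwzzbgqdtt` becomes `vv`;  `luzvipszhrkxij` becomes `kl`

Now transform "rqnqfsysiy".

What's happening: shift every letter 2 places forward in the alphabet (wrapping around), then keep only the last 2 characters.
Applying both steps to "rqnqfsysiy": "tspshuauka", then "ka".

ka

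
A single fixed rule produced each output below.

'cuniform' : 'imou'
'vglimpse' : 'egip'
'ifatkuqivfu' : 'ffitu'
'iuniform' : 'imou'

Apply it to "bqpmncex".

cmqx

The rule is to keep every other character starting from the second (positions 2nd, 4th, 6th, ...), then sort the characters into alphabetical order.
On "bqpmncex": the first step gives "qmcx", and the second then gives "cmqx".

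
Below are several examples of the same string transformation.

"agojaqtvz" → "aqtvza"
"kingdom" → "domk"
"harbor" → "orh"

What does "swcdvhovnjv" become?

The pattern: move the first character to the end, then delete the first 3 characters.
"swcdvhovnjv" → "vhovnjvs".

vhovnjvs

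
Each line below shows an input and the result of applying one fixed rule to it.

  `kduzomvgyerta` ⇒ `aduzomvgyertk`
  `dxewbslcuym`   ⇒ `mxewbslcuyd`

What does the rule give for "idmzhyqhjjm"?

Looking at the pairs, the operation is to swap the first and last characters.
So "idmzhyqhjjm" becomes "mdmzhyqhjji".

mdmzhyqhjji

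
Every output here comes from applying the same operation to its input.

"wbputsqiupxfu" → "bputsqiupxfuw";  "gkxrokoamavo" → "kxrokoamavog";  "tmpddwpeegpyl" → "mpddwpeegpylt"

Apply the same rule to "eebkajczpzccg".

The pattern: move the first character to the end.
On "eebkajczpzccg" that produces "ebkajczpzccge".

ebkajczpzccge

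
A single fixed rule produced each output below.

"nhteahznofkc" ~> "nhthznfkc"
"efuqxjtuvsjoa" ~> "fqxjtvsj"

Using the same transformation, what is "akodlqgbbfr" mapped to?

kdlqgbbfr

The rule is to remove every vowel.
"akodlqgbbfr" → "kdlqgbbfr".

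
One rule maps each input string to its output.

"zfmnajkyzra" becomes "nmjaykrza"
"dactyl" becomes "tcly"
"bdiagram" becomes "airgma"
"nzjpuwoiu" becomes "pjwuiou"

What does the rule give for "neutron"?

Looking at the pairs, the operation is to swap each adjacent pair of characters (1↔2, 3↔4, ...), then delete the first 2 characters.
Starting from "neutron": after the first operation, "entuorn"; after the second, "tuorn".
(Check on "dactyl": → "adtcly" → "tcly" ✓)

tuorn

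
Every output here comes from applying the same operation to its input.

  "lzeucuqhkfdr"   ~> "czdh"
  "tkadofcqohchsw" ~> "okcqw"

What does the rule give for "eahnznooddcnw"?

zaco

The pattern: keep one character in every 3, starting at position 2 (positions 2nd, 5th, 8th, ...), then swap each adjacent pair of characters (1↔2, 3↔4, ...).
Applying both steps to "eahnznooddcnw": "azoc", then "zaco".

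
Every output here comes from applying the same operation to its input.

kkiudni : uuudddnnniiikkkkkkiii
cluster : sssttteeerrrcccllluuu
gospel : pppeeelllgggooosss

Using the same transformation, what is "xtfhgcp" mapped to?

Rule — move the first 3 characters to the end (rotate left by 3), then repeat every character 3 times.
"xtfhgcp" → "hgcpxtf" → "hhhgggcccpppxxxtttfff".

hhhgggcccpppxxxtttfff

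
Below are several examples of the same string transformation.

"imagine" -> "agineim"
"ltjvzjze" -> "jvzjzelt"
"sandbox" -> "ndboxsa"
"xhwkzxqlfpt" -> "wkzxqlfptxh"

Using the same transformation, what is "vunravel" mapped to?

In each case the input is transformed by: move the first 2 characters to the end (rotate left by 2).
So "vunravel" becomes "nravelvu".

nravelvu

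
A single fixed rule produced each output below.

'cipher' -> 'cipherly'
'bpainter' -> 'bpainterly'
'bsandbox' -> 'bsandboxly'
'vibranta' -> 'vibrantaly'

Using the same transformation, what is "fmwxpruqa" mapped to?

What's happening: append "ly".
On "fmwxpruqa" that produces "fmwxpruqaly".

fmwxpruqaly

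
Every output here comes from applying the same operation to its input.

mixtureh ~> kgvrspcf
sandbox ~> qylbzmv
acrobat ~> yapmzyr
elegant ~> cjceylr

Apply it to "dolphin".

bmjnfgl

Each output is the input with this applied: shift every letter 2 places backward in the alphabet (wrapping around).
For "dolphin" the result is "bmjnfgl".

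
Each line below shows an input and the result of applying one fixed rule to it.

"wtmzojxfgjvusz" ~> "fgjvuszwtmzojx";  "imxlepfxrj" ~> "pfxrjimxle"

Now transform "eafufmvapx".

The transformation: swap the front and back halves of the string.
"eafufmvapx" → "mvapxeafuf".

mvapxeafuf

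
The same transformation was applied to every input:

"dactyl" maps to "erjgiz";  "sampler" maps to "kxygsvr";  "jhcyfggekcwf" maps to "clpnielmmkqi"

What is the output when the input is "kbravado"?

juqhxgbg

Each output is the input with this applied: shift every letter 6 places forward in the alphabet (wrapping around), then move the last 2 characters to the front (rotate right by 2).
For "kbravado", step one produces "qhxgbgju"; step two turns that into "juqhxgbg".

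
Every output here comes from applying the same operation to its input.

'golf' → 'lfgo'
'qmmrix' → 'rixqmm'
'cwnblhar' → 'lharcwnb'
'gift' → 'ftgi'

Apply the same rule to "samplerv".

Looking at the pairs, the operation is to swap the front and back halves of the string.
For "samplerv" the result is "lervsamp".

lervsamp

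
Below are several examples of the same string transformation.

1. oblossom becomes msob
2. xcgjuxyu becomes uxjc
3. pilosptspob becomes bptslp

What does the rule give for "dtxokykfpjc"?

Each output is the input with this applied: reverse the string, then keep every other character starting from the first (positions 1st, 3rd, 5th, ...).
For "dtxokykfpjc", step one produces "cjpfkykoxtd"; step two turns that into "cpkkxd".

cpkkxd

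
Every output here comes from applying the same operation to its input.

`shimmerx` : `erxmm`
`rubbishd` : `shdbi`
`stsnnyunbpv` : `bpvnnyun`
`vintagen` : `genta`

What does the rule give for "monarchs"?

Each output is the input with this applied: delete the first 3 characters, then move the last 3 characters to the front (rotate right by 3).
For "monarchs", step one produces "archs"; step two turns that into "chsar".

chsar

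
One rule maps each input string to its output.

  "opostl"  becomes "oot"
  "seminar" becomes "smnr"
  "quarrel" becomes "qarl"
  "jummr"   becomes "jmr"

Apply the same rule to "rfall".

The rule is to keep every other character starting from the first (positions 1st, 3rd, 5th, ...).
Applying that to "rfall" gives "ral".

ral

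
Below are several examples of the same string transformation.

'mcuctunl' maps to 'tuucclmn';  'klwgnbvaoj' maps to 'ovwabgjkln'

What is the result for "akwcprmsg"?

rswacgkmp

The rule is to sort the characters into alphabetical order, then move the last 3 characters to the front (rotate right by 3).
Applying both steps to "akwcprmsg": "acgkmprsw", then "rswacgkmp".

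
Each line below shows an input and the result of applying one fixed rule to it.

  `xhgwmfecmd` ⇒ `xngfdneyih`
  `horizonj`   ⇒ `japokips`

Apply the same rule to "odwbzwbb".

caxccpex

In each case the input is transformed by: shift every letter 1 place forward in the alphabet (wrapping around), then move the first 3 characters to the end (rotate left by 3).
For "odwbzwbb", step one produces "pexcaxcc"; step two turns that into "caxccpex".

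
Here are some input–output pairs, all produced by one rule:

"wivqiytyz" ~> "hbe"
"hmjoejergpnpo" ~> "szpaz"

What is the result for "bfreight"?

mps

The pattern: keep one character in every 3, starting at position 1 (positions 1st, 4th, 7th, ...), then shift every letter 11 places forward in the alphabet (wrapping around).
For "bfreight", step one produces "beh"; step two turns that into "mps".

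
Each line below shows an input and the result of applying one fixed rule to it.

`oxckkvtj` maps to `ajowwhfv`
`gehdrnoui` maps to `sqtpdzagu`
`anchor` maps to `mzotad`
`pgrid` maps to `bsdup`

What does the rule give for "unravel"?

gzdmhqx

The transformation: shift every letter 12 places forward in the alphabet (wrapping around).
For "unravel" the result is "gzdmhqx".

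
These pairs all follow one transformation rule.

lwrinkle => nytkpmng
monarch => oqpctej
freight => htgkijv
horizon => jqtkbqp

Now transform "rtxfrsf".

The transformation: shift every letter 2 places forward in the alphabet (wrapping around).
"rtxfrsf" → "tvzhtuh".

tvzhtuh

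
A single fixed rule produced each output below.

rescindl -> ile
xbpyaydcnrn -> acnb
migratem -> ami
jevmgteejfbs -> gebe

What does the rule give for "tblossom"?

smb

The pattern: keep one character in every 3, starting at position 2 (positions 2nd, 5th, 8th, ...), then move the first character to the end.
On "tblossom": the first step gives "bsm", and the second then gives "smb".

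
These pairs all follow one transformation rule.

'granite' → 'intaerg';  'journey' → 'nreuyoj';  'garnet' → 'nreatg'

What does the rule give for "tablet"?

The rule is to move the last 3 characters to the front (rotate right by 3), then take characters alternately from the front and the back (1st, last, 2nd, 2nd-last, ...).
Starting from "tablet": after the first operation, "lettab"; after the second, "lbeatt".

lbeatt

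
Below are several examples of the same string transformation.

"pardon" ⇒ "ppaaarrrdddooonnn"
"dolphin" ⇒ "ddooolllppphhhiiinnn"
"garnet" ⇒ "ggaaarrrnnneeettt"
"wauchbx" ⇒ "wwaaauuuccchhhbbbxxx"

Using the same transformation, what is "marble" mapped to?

Rule — repeat every character 3 times, then delete the first character.
So "marble" becomes "mmaaarrrbbbllleee".

mmaaarrrbbbllleee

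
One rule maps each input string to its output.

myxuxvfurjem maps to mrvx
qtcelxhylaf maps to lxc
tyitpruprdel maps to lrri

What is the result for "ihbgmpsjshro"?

In each case the input is transformed by: keep one character in every 3, starting at position 3 (positions 3rd, 6th, 9th, ...), then reverse the string.
Doing the same to "ihbgmpsjshro": "ospb".

ospb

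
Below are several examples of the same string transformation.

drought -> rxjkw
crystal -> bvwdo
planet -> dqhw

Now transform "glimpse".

lpsvh

The transformation: delete the first 2 characters, then shift every letter 3 places forward in the alphabet (wrapping around).
On "glimpse": the first step gives "impse", and the second then gives "lpsvh".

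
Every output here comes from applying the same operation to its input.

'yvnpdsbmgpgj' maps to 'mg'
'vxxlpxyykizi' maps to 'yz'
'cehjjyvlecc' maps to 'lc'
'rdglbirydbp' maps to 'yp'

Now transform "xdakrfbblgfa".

bf

Rule — keep one character in every 3, starting at position 2 (positions 2nd, 5th, 8th, ...), then delete the first 2 characters.
Applying both steps to "xdakrfbblgfa": "drbf", then "bf".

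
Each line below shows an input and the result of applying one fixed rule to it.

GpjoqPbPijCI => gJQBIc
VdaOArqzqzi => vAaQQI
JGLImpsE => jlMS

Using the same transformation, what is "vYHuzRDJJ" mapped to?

What's happening: flip the case of every letter, then keep every other character starting from the first (positions 1st, 3rd, 5th, ...).
Working it through for "vYHuzRDJJ": intermediate "VyhUZrdjj", final "VhZdj".

VhZdj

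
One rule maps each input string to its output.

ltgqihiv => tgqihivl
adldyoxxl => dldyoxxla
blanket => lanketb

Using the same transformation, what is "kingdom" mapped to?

Rule — move the first character to the end.
So "kingdom" becomes "ingdomk".

ingdomk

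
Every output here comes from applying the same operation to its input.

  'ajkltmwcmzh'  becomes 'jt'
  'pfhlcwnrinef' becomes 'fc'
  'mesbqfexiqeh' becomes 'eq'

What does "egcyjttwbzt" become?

The transformation: keep one character in every 3, starting at position 2 (positions 2nd, 5th, 8th, ...), then delete the last 2 characters.
"egcyjttwbzt" → "gjwt" → "gj".

gj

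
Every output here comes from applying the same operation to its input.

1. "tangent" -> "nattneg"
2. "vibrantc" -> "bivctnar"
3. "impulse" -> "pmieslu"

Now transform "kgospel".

What's happening: reverse the string, then move the last 3 characters to the front (rotate right by 3).
For "kgospel", step one produces "lepsogk"; step two turns that into "ogkleps".

ogkleps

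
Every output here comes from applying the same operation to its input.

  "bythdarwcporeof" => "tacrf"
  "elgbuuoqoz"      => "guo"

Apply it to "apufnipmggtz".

In each case the input is transformed by: keep one character in every 3, starting at position 3 (positions 3rd, 6th, 9th, ...).
Doing the same to "apufnipmggtz": "uigz".

uigz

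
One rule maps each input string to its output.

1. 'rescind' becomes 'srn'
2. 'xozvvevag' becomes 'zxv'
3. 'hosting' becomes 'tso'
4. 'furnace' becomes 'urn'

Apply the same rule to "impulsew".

The pattern: sort the characters into reverse alphabetical order, then keep only the first 3 characters.
Starting from "impulsew": after the first operation, "wuspmlie"; after the second, "wus".

wus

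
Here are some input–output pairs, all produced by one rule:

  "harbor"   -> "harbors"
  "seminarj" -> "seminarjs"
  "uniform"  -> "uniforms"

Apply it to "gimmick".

Looking at the pairs, the operation is to append "s".
For "gimmick" the result is "gimmicks".

gimmicks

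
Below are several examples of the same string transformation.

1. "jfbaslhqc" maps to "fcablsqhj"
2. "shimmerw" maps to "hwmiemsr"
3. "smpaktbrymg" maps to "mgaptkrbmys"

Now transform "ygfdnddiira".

The rule is to swap the first and last characters, then swap each adjacent pair of characters (1↔2, 3↔4, ...).
Applying both steps to "ygfdnddiira": "agfdnddiiry", then "gadfdnidriy".

gadfdnidriy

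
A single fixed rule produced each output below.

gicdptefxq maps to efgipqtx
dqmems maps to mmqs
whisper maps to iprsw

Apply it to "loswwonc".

What's happening: sort the characters into alphabetical order, then delete the first 2 characters.
Working it through for "loswwonc": intermediate "clnoosww", final "noosww".
(Check on "dqmems": → "demmqs" → "mmqs" ✓)

noosww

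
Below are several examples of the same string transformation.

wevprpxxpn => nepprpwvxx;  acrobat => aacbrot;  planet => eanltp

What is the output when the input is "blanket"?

bakenlt

The transformation: sort the characters into alphabetical order, then swap each adjacent pair of characters (1↔2, 3↔4, ...).
"blanket" → "bakenlt".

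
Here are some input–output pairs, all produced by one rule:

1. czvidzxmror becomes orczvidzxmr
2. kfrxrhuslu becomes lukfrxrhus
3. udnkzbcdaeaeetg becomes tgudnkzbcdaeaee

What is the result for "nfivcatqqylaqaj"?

ajnfivcatqqylaq

In each case the input is transformed by: move the last 2 characters to the front (rotate right by 2).
So "nfivcatqqylaqaj" becomes "ajnfivcatqqylaq".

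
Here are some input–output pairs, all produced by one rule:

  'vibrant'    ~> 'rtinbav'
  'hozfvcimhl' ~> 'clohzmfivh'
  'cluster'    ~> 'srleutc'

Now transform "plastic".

The transformation: take characters alternately from the front and the back (1st, last, 2nd, 2nd-last, ...), then swap the first and last characters.
Applying both steps to "plastic": "pcliats", then "scliatp".
(Check on "hozfvcimhl": → "hlohzmfivc" → "clohzmfivh" ✓)

scliatp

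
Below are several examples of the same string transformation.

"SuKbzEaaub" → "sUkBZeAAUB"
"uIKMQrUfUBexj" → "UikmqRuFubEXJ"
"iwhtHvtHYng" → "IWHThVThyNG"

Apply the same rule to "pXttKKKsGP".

The transformation: flip the case of every letter.
Applying that to "pXttKKKsGP" gives "PxTTkkkSgp".

PxTTkkkSgp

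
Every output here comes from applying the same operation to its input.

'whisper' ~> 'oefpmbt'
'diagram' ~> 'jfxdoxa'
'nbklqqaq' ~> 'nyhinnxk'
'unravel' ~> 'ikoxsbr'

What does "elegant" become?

qibdxkb

Each output is the input with this applied: shift every letter 3 places backward in the alphabet (wrapping around), then swap the first and last characters.
Working it through for "elegant": intermediate "bibdxkq", final "qibdxkb".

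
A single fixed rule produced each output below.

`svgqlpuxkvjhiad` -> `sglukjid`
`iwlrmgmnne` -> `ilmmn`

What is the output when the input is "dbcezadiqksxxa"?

dczdqsx

Looking at the pairs, the operation is to keep every other character starting from the first (positions 1st, 3rd, 5th, ...).
So "dbcezadiqksxxa" becomes "dczdqsx".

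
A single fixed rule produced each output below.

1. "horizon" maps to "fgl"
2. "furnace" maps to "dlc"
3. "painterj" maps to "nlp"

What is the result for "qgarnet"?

The rule is to keep one character in every 3, starting at position 1 (positions 1st, 4th, 7th, ...), then shift every letter 2 places backward in the alphabet (wrapping around).
On "qgarnet": the first step gives "qrt", and the second then gives "opr".
(Check on "furnace": → "fne" → "dlc" ✓)

opr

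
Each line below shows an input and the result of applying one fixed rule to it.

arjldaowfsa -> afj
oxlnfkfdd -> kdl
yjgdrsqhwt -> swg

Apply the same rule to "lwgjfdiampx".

The rule is to keep one character in every 3, starting at position 3 (positions 3rd, 6th, 9th, ...), then move the first character to the end.
Applying both steps to "lwgjfdiampx": "gdm", then "dmg".
(Check on "yjgdrsqhwt": → "gsw" → "swg" ✓)

dmg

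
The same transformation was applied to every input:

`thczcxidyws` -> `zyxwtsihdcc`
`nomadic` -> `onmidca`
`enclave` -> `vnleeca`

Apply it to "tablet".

Rule — sort the characters into reverse alphabetical order.
Doing the same to "tablet": "ttleba".

ttleba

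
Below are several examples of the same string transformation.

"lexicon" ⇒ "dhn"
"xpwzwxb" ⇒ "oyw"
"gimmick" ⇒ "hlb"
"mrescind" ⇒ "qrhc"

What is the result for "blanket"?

What's happening: shift every letter 1 place backward in the alphabet (wrapping around), then keep every other character starting from the second (positions 2nd, 4th, 6th, ...).
"blanket" → "akzmjds" → "kmd".

kmd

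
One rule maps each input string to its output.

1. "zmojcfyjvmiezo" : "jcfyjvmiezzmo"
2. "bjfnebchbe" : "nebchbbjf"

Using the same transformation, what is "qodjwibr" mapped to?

jwibqod

The pattern: delete the last character, then move the first 3 characters to the end (rotate left by 3).
Working it through for "qodjwibr": intermediate "qodjwib", final "jwibqod".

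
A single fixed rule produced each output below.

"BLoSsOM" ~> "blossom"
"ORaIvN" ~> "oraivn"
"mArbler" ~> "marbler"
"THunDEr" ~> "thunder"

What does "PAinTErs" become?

The rule is to convert every letter to lowercase.
"PAinTErs" → "painters".

painters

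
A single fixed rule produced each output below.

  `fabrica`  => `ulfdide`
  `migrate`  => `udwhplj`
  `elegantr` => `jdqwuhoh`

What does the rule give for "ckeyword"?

bzrugfnh

Looking at the pairs, the operation is to shift every letter 3 places forward in the alphabet (wrapping around), then move the first 3 characters to the end (rotate left by 3).
Applying both steps to "ckeyword": "fnhbzrug", then "bzrugfnh".
(Check on "fabrica": → "ideulfd" → "ulfdide" ✓)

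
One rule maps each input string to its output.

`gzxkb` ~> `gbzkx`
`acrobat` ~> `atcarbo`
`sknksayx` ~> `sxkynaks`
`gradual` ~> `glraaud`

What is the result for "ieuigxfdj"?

The pattern: take characters alternately from the front and the back (1st, last, 2nd, 2nd-last, ...).
Applying that to "ieuigxfdj" gives "ijedufixg".

ijedufixg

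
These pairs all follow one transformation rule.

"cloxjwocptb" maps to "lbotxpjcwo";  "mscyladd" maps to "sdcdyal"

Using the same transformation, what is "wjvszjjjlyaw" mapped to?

In each case the input is transformed by: delete the first character, then take characters alternately from the front and the back (1st, last, 2nd, 2nd-last, ...).
Doing the same to "wjvszjjjlyaw": "jwvasyzljjj".

jwvasyzljjj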